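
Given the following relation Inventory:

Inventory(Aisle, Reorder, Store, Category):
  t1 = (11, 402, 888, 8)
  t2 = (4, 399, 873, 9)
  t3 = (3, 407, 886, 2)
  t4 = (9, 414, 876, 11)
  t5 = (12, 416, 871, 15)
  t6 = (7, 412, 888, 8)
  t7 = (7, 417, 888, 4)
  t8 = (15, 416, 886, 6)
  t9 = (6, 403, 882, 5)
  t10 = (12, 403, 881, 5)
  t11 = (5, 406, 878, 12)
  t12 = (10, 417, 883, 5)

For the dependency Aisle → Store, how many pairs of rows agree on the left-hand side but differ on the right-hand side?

1

Aisle=12: violating pairs (5,10) — 1 pair.
Aisle=7: all 2 rows agree on Store — 0 pairs.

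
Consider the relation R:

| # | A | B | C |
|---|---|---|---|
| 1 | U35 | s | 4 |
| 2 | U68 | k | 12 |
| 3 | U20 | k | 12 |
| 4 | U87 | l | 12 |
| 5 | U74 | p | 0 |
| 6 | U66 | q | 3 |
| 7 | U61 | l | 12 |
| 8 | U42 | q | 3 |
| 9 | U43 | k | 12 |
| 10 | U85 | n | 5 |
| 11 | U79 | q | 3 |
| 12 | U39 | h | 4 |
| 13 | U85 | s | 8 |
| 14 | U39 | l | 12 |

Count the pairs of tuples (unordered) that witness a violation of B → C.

1

B=s: violating pairs (1,13) — 1 pair.
B=k: all 3 rows agree on C — 0 pairs.
B=l: all 3 rows agree on C — 0 pairs.
B=q: all 3 rows agree on C — 0 pairs.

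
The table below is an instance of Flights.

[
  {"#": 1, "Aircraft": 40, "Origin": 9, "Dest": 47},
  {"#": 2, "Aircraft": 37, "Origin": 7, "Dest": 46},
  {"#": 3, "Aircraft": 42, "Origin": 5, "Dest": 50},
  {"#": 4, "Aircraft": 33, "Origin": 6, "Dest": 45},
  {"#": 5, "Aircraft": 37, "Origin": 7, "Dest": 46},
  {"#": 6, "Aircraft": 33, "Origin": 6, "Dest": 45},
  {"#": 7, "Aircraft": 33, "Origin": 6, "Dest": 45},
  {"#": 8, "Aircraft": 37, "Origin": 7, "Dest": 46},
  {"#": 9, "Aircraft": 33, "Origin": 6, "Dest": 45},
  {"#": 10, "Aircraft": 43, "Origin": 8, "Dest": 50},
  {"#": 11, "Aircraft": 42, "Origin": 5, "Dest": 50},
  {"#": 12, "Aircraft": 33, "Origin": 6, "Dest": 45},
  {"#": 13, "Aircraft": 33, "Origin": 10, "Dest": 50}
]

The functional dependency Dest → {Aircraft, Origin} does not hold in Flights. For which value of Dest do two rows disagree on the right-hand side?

Dest=47: row 1 → {Aircraft,Origin} = (40, 9) ✓
Dest=46: rows 2, 5, 8 → {Aircraft,Origin} = (37, 7), (37, 7), (37, 7) ✓
Dest=50: rows 3, 10, 11, 13 → {Aircraft,Origin} takes values {(42, 5), (43, 8), (33, 10)} — violation
Dest=45: rows 4, 6, 7, 9, 12 → {Aircraft,Origin} = (33, 6), (33, 6), (33, 6), (33, 6), (33, 6) ✓
The only Dest value with inconsistent RHS is Dest=50.

50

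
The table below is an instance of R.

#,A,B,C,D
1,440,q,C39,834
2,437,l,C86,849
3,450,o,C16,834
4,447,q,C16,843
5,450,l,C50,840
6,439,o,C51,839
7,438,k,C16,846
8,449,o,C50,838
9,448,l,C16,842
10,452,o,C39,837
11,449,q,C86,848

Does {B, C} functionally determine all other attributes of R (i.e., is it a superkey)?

Yes

All 11 rows have distinct {B, C} values, so {B, C} → (all attributes) holds and {B, C} is a superkey.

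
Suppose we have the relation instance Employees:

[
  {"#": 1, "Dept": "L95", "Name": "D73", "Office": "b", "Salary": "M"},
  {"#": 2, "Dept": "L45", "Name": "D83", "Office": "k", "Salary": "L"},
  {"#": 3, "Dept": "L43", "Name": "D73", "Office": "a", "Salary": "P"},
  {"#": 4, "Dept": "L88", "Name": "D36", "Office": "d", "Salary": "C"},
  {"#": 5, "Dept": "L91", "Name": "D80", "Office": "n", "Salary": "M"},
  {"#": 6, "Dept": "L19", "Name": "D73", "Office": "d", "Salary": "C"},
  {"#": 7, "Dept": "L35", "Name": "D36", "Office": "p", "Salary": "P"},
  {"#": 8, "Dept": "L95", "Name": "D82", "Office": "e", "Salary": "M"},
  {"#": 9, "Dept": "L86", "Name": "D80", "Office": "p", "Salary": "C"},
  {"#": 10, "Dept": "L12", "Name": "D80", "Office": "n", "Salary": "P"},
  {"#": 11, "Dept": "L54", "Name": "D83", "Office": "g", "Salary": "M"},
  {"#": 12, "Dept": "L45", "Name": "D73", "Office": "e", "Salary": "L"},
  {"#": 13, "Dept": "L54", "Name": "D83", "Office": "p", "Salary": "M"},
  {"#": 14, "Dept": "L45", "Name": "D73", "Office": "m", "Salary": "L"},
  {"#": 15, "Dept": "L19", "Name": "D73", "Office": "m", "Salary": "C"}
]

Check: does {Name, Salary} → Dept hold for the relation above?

(Name=D73, Salary=M): row 1 → Dept = L95 ✓
(Name=D83, Salary=L): row 2 → Dept = L45 ✓
(Name=D73, Salary=P): row 3 → Dept = L43 ✓
(Name=D36, Salary=C): row 4 → Dept = L88 ✓
(Name=D80, Salary=M): row 5 → Dept = L91 ✓
(Name=D73, Salary=C): rows 6, 15 → Dept = L19, L19 ✓
(Name=D36, Salary=P): row 7 → Dept = L35 ✓
(Name=D82, Salary=M): row 8 → Dept = L95 ✓
(Name=D80, Salary=C): row 9 → Dept = L86 ✓
(Name=D80, Salary=P): row 10 → Dept = L12 ✓
(Name=D83, Salary=M): rows 11, 13 → Dept = L54, L54 ✓
(Name=D73, Salary=L): rows 12, 14 → Dept = L45, L45 ✓
Every {Name, Salary} value is associated with a single Dept value, so {Name, Salary} → Dept holds.

Yes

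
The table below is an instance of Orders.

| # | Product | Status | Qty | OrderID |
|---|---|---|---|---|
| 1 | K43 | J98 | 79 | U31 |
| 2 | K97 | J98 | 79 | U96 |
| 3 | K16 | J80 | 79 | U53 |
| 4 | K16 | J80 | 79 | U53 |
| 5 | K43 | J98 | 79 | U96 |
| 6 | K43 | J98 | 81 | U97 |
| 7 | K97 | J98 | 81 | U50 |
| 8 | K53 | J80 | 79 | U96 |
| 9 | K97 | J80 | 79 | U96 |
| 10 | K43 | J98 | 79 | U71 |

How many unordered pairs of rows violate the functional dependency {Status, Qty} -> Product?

9

(Status=J98, Qty=79): violating pairs (1,2), (2,5), (2,10) — 3 pairs.
(Status=J80, Qty=79): violating pairs (3,8), (3,9), (4,8), (4,9), (8,9) — 5 pairs.
(Status=J98, Qty=81): violating pairs (6,7) — 1 pair.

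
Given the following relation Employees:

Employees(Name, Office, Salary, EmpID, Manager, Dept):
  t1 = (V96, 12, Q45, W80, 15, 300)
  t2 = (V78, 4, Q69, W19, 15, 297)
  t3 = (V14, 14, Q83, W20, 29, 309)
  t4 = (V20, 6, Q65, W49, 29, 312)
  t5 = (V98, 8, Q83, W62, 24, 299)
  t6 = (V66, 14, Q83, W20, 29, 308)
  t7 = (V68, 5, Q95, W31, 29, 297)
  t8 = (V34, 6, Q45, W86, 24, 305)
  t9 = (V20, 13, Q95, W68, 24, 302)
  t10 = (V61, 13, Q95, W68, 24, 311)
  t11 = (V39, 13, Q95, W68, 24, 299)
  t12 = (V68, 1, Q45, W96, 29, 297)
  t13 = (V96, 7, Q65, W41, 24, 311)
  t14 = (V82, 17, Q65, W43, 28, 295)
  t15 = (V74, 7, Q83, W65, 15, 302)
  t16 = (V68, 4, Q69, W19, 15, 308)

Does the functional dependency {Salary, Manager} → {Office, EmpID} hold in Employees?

(Salary=Q45, Manager=15): row 1 → {Office,EmpID} = (12, W80) ✓
(Salary=Q69, Manager=15): rows 2, 16 → {Office,EmpID} = (4, W19), (4, W19) ✓
(Salary=Q83, Manager=29): rows 3, 6 → {Office,EmpID} = (14, W20), (14, W20) ✓
(Salary=Q65, Manager=29): row 4 → {Office,EmpID} = (6, W49) ✓
(Salary=Q83, Manager=24): row 5 → {Office,EmpID} = (8, W62) ✓
(Salary=Q95, Manager=29): row 7 → {Office,EmpID} = (5, W31) ✓
(Salary=Q45, Manager=24): row 8 → {Office,EmpID} = (6, W86) ✓
(Salary=Q95, Manager=24): rows 9, 10, 11 → {Office,EmpID} = (13, W68), (13, W68), (13, W68) ✓
(Salary=Q45, Manager=29): row 12 → {Office,EmpID} = (1, W96) ✓
(Salary=Q65, Manager=24): row 13 → {Office,EmpID} = (7, W41) ✓
(Salary=Q65, Manager=28): row 14 → {Office,EmpID} = (17, W43) ✓
(Salary=Q83, Manager=15): row 15 → {Office,EmpID} = (7, W65) ✓
Every {Salary, Manager} value is associated with a single {Office, EmpID} value, so {Salary, Manager} → {Office, EmpID} holds.

Yes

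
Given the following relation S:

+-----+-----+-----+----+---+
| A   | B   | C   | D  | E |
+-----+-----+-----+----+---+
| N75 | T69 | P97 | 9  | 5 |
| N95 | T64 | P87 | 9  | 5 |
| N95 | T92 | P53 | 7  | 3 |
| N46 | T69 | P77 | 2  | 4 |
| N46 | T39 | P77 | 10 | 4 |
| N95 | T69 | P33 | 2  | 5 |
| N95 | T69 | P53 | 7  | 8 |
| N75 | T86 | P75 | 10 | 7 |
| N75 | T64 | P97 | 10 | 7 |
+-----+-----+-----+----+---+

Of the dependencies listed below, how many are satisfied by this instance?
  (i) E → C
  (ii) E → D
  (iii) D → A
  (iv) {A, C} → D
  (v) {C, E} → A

1

(i) E → C: E=5: 3 rows → C takes values {P97, P87, P33} — violation; E=7: 2 rows → C takes values {P75, P97} — violation — fails.
(ii) E → D: E=5: 3 rows → D takes values {9, 2} — violation; E=4: 2 rows → D takes values {2, 10} — violation — fails.
(iii) D → A: D=9: 2 rows → A takes values {N75, N95} — violation; D=2: 2 rows → A takes values {N46, N95} — violation; D=10: 3 rows → A takes values {N46, N75} — violation — fails.
(iv) {A, C} → D: (A=N75, C=P97): 2 rows → D takes values {9, 10} — violation; (A=N46, C=P77): 2 rows → D takes values {2, 10} — violation — fails.
(v) {C, E} → A: every LHS value maps to a single RHS value — holds.
1 of the 5 dependencies holds.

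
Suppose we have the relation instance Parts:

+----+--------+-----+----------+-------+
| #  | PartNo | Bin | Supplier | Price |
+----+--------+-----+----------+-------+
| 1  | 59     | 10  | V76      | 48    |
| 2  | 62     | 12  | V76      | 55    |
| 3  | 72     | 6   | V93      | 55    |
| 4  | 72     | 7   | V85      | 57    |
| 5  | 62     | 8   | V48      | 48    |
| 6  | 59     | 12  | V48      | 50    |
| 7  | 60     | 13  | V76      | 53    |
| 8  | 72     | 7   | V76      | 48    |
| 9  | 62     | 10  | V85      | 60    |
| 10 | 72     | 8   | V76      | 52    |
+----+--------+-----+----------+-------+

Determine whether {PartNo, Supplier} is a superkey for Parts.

No

Rows 8 and 10 have the same {PartNo, Supplier} value (PartNo=72, Supplier=V76) but are distinct tuples, so {PartNo, Supplier} does not determine every attribute — not a superkey.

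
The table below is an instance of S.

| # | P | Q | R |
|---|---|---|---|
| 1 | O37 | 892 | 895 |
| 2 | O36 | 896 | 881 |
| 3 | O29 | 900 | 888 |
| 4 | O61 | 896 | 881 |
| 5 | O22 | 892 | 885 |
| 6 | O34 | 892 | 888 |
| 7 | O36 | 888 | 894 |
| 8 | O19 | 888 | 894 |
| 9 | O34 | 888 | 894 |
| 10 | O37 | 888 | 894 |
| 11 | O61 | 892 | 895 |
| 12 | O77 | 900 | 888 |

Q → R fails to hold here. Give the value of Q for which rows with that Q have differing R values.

892

Q=892: rows 1, 5, 6, 11 → R takes values {895, 885, 888} — violation
Q=896: rows 2, 4 → R = 881, 881 ✓
Q=900: rows 3, 12 → R = 888, 888 ✓
Q=888: rows 7, 8, 9, 10 → R = 894, 894, 894, 894 ✓
The only Q value with inconsistent R is Q=892.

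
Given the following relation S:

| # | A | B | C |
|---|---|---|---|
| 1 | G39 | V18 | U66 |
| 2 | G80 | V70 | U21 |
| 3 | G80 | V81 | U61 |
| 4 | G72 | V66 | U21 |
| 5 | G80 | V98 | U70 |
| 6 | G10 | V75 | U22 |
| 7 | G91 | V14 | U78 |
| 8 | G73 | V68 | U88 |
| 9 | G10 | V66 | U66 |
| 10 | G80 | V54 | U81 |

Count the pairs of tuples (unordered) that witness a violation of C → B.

2

C=U66: violating pairs (1,9) — 1 pair.
C=U21: violating pairs (2,4) — 1 pair.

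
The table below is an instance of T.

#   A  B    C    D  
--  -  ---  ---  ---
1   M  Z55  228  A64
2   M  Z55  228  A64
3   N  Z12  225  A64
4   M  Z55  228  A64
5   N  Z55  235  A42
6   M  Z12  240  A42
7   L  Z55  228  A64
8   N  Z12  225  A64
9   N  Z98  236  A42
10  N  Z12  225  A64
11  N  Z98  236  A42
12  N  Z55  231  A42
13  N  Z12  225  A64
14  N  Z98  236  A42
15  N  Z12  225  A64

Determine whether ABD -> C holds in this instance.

(A=M, B=Z55, D=A64): rows 1, 2, 4 → C = 228, 228, 228 ✓
(A=N, B=Z12, D=A64): rows 3, 8, 10, 13, 15 → C = 225, 225, 225, 225, 225 ✓
(A=N, B=Z55, D=A42): rows 5, 12 → C takes values {235, 231} — violation
(A=M, B=Z12, D=A42): row 6 → C = 240 ✓
(A=L, B=Z55, D=A64): row 7 → C = 228 ✓
(A=N, B=Z98, D=A42): rows 9, 11, 14 → C = 236, 236, 236 ✓
Two rows agree on ABD but differ on C, so ABD -> C does not hold.

No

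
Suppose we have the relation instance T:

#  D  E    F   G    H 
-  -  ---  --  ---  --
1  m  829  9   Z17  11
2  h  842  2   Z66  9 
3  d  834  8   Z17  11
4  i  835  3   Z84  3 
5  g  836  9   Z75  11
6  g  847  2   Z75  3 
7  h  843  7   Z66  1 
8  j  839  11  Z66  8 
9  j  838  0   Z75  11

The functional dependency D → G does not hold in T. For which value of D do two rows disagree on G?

j

D=m: row 1 → G = Z17 ✓
D=h: rows 2, 7 → G = Z66, Z66 ✓
D=d: row 3 → G = Z17 ✓
D=i: row 4 → G = Z84 ✓
D=g: rows 5, 6 → G = Z75, Z75 ✓
D=j: rows 8, 9 → G takes values {Z66, Z75} — violation
The only D value with inconsistent G is D=j.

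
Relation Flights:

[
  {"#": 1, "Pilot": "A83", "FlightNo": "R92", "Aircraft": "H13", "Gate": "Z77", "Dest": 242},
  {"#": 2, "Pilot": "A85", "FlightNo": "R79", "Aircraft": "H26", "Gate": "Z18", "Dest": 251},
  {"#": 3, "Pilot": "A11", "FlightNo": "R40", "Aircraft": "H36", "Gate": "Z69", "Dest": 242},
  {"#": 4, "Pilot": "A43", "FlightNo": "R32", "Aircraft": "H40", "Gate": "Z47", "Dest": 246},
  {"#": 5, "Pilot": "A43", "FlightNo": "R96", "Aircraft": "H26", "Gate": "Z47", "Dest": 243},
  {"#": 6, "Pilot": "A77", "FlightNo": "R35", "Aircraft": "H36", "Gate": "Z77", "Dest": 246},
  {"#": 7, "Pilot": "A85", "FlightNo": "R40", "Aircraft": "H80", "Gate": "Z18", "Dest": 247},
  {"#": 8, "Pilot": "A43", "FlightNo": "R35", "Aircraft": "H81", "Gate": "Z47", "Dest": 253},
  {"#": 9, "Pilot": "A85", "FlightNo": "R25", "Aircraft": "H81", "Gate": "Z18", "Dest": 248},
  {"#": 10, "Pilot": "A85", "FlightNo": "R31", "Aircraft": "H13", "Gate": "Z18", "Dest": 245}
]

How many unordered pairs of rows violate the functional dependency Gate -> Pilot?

Gate=Z77: violating pairs (1,6) — 1 pair.
Gate=Z18: all 4 rows agree on Pilot — 0 pairs.
Gate=Z47: all 3 rows agree on Pilot — 0 pairs.

1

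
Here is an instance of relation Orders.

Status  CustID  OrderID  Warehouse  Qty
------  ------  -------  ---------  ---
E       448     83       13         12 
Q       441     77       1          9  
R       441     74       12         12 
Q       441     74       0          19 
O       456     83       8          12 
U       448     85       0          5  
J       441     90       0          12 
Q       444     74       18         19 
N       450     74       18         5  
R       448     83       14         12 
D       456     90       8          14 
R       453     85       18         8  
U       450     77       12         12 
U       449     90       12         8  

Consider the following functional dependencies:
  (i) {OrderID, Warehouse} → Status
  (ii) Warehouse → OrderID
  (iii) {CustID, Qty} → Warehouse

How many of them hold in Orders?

0

(i) {OrderID, Warehouse} → Status: (OrderID=74, Warehouse=18): 2 rows → Status takes values {Q, N} — violation — fails.
(ii) Warehouse → OrderID: Warehouse=12: 3 rows → OrderID takes values {74, 77, 90} — violation; Warehouse=0: 3 rows → OrderID takes values {74, 85, 90} — violation; Warehouse=8: 2 rows → OrderID takes values {83, 90} — violation; Warehouse=18: 3 rows → OrderID takes values {74, 85} — violation — fails.
(iii) {CustID, Qty} → Warehouse: (CustID=448, Qty=12): 2 rows → Warehouse takes values {13, 14} — violation; (CustID=441, Qty=12): 2 rows → Warehouse takes values {12, 0} — violation — fails.
None of the 3 dependencies hold.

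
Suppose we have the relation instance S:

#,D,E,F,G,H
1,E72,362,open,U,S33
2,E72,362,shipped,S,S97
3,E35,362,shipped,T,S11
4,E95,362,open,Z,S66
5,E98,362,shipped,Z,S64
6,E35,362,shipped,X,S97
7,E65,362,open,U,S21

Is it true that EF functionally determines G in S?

(E=362, F=open): rows 1, 4, 7 → G takes values {U, Z} — violation
(E=362, F=shipped): rows 2, 3, 5, 6 → G takes values {S, T, Z, X} — violation
Two rows agree on EF but differ on G, so EF -> G does not hold.

No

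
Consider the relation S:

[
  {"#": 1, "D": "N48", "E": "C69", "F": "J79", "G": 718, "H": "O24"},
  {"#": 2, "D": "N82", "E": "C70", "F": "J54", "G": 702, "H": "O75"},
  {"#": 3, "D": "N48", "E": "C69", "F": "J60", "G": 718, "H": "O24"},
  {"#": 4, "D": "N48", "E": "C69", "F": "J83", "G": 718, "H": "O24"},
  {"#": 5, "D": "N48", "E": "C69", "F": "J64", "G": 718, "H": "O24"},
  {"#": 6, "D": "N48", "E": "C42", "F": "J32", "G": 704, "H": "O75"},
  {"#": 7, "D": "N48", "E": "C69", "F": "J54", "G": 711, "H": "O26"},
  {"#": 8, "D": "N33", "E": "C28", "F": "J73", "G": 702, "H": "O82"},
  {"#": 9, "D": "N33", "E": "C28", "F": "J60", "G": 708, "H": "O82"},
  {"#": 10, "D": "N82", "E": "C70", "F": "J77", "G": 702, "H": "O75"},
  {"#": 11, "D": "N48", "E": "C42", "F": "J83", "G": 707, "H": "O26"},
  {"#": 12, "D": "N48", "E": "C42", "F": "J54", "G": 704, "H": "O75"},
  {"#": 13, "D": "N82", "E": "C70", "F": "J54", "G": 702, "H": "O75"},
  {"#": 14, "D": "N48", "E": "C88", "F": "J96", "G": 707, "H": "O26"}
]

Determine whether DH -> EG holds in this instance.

(D=N48, H=O24): rows 1, 3, 4, 5 → {E,G} = (C69, 718), (C69, 718), (C69, 718), (C69, 718) ✓
(D=N82, H=O75): rows 2, 10, 13 → {E,G} = (C70, 702), (C70, 702), (C70, 702) ✓
(D=N48, H=O75): rows 6, 12 → {E,G} = (C42, 704), (C42, 704) ✓
(D=N48, H=O26): rows 7, 11, 14 → {E,G} takes values {(C69, 711), (C42, 707), (C88, 707)} — violation
(D=N33, H=O82): rows 8, 9 → {E,G} takes values {(C28, 702), (C28, 708)} — violation
Two rows agree on DH but differ on EG, so DH -> EG does not hold.

No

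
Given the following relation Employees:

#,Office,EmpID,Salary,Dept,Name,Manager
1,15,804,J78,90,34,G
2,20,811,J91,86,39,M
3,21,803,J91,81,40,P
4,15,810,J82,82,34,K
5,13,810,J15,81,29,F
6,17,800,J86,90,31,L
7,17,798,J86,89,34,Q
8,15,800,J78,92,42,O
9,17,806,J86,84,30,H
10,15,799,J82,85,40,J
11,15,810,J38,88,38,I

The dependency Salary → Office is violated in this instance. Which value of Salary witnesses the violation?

J91

Salary=J78: rows 1, 8 → Office = 15, 15 ✓
Salary=J91: rows 2, 3 → Office takes values {20, 21} — violation
Salary=J82: rows 4, 10 → Office = 15, 15 ✓
Salary=J15: row 5 → Office = 13 ✓
Salary=J86: rows 6, 7, 9 → Office = 17, 17, 17 ✓
Salary=J38: row 11 → Office = 15 ✓
The only Salary value with inconsistent Office is Salary=J91.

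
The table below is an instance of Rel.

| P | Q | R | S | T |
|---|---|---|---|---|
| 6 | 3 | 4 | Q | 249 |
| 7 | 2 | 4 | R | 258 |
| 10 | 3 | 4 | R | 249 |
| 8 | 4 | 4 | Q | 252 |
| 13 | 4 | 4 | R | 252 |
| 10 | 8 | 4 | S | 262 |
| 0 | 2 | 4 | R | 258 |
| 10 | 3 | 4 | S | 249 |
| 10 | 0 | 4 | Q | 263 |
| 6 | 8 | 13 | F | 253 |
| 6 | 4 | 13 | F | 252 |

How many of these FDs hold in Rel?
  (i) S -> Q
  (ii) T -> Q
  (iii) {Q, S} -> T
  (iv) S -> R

(i) S -> Q: S=Q: 3 rows → Q takes values {3, 4, 0} — violation; S=R: 4 rows → Q takes values {2, 3, 4} — violation; S=S: 2 rows → Q takes values {8, 3} — violation; S=F: 2 rows → Q takes values {8, 4} — violation — fails.
(ii) T -> Q: every LHS value maps to a single RHS value — holds.
(iii) {Q, S} -> T: every LHS value maps to a single RHS value — holds.
(iv) S -> R: every LHS value maps to a single RHS value — holds.
3 of the 4 dependencies hold.

3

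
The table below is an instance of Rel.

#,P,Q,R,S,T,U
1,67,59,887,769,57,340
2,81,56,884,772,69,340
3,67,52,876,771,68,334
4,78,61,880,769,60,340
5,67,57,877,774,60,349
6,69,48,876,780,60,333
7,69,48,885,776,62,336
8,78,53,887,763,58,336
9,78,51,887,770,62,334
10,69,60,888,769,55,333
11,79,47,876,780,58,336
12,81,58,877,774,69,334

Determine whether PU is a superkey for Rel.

No

Rows 6 and 10 have the same PU value (P=69, U=333) but are distinct tuples, so PU does not determine every attribute — not a superkey.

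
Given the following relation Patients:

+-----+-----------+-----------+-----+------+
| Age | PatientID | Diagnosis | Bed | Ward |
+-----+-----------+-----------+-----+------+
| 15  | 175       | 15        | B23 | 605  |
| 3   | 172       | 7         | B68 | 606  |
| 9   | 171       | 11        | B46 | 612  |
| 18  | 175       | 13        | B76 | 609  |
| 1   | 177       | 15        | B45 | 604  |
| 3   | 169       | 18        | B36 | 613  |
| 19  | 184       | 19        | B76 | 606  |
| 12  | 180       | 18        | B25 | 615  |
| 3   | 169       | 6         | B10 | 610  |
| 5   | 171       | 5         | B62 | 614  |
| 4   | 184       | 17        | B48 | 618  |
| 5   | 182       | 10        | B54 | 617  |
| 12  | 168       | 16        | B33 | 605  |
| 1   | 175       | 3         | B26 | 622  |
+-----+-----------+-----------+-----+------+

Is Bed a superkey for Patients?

Two distinct rows share Bed=B76, so Bed does not determine every attribute — not a superkey.

No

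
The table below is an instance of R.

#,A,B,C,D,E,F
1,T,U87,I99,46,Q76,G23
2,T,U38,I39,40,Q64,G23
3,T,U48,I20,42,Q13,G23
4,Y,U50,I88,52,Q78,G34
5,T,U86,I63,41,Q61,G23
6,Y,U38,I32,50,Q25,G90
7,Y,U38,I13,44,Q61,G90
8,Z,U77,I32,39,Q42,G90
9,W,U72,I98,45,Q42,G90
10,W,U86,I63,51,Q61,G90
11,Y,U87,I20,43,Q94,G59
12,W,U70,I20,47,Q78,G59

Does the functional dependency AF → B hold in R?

(A=T, F=G23): rows 1, 2, 3, 5 → B takes values {U87, U38, U48, U86} — violation
(A=Y, F=G34): row 4 → B = U50 ✓
(A=Y, F=G90): rows 6, 7 → B = U38, U38 ✓
(A=Z, F=G90): row 8 → B = U77 ✓
(A=W, F=G90): rows 9, 10 → B takes values {U72, U86} — violation
(A=Y, F=G59): row 11 → B = U87 ✓
(A=W, F=G59): row 12 → B = U70 ✓
Two rows agree on AF but differ on B, so AF → B does not hold.

No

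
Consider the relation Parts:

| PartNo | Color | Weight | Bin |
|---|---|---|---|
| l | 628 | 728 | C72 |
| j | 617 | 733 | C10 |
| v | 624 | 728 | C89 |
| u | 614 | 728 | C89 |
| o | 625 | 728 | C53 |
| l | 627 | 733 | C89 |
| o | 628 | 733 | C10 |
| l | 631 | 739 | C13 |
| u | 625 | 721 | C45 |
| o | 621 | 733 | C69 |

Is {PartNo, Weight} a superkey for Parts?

No

Two distinct rows share (PartNo=o, Weight=733), so {PartNo, Weight} does not determine every attribute — not a superkey.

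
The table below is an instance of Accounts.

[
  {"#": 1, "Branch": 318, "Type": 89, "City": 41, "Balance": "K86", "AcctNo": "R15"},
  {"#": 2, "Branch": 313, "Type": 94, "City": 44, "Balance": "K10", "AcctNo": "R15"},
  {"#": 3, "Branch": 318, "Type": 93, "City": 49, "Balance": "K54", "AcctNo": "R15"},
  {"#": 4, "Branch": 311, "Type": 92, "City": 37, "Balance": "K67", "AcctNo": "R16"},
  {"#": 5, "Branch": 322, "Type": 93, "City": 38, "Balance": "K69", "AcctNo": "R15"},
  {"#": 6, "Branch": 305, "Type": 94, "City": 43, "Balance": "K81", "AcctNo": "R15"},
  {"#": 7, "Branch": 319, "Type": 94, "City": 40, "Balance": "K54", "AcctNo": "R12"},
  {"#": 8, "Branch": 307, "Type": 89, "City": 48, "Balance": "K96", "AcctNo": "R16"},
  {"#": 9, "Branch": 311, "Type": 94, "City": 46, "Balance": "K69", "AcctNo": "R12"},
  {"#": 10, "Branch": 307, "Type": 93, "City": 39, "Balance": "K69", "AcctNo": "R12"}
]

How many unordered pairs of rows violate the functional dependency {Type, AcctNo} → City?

3

(Type=94, AcctNo=R15): violating pairs (2,6) — 1 pair.
(Type=93, AcctNo=R15): violating pairs (3,5) — 1 pair.
(Type=94, AcctNo=R12): violating pairs (7,9) — 1 pair.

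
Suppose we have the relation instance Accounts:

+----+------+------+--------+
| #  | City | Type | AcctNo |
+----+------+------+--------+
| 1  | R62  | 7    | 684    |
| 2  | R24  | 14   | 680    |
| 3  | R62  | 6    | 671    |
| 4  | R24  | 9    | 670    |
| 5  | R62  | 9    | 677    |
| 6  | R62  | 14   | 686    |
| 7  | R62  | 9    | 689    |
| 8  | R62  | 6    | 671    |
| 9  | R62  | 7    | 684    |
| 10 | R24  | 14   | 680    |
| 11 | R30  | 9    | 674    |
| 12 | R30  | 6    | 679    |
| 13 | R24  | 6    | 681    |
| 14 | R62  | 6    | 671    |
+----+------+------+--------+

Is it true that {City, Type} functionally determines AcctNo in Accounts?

No

(City=R62, Type=7): rows 1, 9 → AcctNo = 684, 684 ✓
(City=R24, Type=14): rows 2, 10 → AcctNo = 680, 680 ✓
(City=R62, Type=6): rows 3, 8, 14 → AcctNo = 671, 671, 671 ✓
(City=R24, Type=9): row 4 → AcctNo = 670 ✓
(City=R62, Type=9): rows 5, 7 → AcctNo takes values {677, 689} — violation
(City=R62, Type=14): row 6 → AcctNo = 686 ✓
(City=R30, Type=9): row 11 → AcctNo = 674 ✓
(City=R30, Type=6): row 12 → AcctNo = 679 ✓
(City=R24, Type=6): row 13 → AcctNo = 681 ✓
Two rows agree on {City, Type} but differ on AcctNo, so {City, Type} → AcctNo does not hold.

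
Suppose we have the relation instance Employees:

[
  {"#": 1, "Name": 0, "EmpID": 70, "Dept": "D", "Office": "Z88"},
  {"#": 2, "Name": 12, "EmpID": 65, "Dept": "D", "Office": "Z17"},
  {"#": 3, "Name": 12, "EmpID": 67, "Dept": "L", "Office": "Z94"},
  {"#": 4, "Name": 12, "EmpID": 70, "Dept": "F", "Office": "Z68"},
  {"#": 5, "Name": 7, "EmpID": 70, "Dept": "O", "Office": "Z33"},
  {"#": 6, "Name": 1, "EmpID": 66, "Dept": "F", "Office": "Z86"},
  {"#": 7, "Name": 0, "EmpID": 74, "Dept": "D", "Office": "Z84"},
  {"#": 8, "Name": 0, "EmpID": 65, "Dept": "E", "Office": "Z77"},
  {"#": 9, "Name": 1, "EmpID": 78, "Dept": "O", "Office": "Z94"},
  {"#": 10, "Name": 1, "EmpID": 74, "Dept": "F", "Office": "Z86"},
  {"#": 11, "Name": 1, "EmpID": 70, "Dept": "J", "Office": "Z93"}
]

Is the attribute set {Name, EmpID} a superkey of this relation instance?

Yes

All 11 rows have distinct {Name, EmpID} values, so {Name, EmpID} → (all attributes) holds and {Name, EmpID} is a superkey.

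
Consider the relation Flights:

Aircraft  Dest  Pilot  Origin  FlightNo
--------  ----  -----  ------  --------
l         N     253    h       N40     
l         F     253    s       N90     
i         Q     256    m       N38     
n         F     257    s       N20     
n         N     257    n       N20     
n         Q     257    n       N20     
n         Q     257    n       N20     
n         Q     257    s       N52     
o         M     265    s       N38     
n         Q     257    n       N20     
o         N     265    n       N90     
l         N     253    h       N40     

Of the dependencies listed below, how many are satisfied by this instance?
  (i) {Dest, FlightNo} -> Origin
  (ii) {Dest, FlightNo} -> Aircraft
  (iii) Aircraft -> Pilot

3

(i) {Dest, FlightNo} -> Origin: every LHS value maps to a single RHS value — holds.
(ii) {Dest, FlightNo} -> Aircraft: every LHS value maps to a single RHS value — holds.
(iii) Aircraft -> Pilot: every LHS value maps to a single RHS value — holds.
3 of the 3 dependencies hold.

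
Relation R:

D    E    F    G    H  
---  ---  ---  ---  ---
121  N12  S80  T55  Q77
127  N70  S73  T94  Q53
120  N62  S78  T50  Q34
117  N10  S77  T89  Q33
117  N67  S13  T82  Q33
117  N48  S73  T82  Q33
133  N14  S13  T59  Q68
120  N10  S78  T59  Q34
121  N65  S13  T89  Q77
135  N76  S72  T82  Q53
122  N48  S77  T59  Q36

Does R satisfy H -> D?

No

H=Q77: 2 rows → D = 121, 121 ✓
H=Q53: 2 rows → D takes values {127, 135} — violation
H=Q34: 2 rows → D = 120, 120 ✓
H=Q33: 3 rows → D = 117, 117, 117 ✓
H=Q68: 1 row → D = 133 ✓
H=Q36: 1 row → D = 122 ✓
Two rows agree on H but differ on D, so H -> D does not hold.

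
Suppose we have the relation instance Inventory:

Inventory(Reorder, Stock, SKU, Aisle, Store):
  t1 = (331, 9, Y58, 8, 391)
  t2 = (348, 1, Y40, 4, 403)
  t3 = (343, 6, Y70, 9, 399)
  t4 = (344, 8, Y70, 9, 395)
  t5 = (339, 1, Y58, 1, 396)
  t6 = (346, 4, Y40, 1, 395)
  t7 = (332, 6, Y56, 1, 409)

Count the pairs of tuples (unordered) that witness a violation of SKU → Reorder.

3

SKU=Y58: violating pairs (1,5) — 1 pair.
SKU=Y40: violating pairs (2,6) — 1 pair.
SKU=Y70: violating pairs (3,4) — 1 pair.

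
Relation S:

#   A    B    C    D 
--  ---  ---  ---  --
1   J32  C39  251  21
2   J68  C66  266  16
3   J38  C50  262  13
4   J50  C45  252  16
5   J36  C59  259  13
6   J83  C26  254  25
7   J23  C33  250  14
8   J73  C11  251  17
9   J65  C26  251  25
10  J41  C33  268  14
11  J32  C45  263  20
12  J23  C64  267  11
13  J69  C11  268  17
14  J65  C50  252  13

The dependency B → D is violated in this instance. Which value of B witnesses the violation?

C45

B=C39: row 1 → D = 21 ✓
B=C66: row 2 → D = 16 ✓
B=C50: rows 3, 14 → D = 13, 13 ✓
B=C45: rows 4, 11 → D takes values {16, 20} — violation
B=C59: row 5 → D = 13 ✓
B=C26: rows 6, 9 → D = 25, 25 ✓
B=C33: rows 7, 10 → D = 14, 14 ✓
B=C11: rows 8, 13 → D = 17, 17 ✓
B=C64: row 12 → D = 11 ✓
The only B value with inconsistent D is B=C45.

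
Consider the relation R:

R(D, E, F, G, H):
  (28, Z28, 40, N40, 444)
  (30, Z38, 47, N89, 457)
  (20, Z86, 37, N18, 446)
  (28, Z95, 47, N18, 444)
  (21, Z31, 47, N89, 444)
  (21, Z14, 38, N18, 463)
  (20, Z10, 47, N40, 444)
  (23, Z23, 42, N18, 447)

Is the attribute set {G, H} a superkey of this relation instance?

No

Two distinct rows share (G=N40, H=444), so {G, H} does not determine every attribute — not a superkey.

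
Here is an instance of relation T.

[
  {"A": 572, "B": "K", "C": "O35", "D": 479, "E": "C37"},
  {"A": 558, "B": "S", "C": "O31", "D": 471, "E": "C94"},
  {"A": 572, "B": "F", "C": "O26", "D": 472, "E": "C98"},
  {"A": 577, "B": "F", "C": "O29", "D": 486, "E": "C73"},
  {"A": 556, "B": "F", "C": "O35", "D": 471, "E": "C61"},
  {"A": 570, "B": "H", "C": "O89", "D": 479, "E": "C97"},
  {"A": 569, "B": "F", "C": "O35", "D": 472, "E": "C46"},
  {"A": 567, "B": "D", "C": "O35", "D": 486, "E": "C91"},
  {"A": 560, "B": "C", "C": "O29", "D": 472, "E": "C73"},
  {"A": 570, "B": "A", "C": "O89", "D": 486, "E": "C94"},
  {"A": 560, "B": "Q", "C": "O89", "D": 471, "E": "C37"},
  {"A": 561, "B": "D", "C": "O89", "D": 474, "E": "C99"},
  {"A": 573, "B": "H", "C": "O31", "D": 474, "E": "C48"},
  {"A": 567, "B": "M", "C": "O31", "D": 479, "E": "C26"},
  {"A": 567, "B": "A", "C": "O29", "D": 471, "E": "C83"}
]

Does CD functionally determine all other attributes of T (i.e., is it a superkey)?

All 15 rows have distinct CD values, so CD → (all attributes) holds and CD is a superkey.

Yes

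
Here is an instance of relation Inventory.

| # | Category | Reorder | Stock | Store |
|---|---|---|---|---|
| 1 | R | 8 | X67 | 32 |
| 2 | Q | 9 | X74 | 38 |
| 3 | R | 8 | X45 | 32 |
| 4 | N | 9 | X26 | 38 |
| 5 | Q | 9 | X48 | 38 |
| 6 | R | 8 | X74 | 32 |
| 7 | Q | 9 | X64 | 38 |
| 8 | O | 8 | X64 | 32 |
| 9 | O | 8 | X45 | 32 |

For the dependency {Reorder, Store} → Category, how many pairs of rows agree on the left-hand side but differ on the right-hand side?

9

(Reorder=8, Store=32): violating pairs (1,8), (1,9), (3,8), (3,9), (6,8), (6,9) — 6 pairs.
(Reorder=9, Store=38): violating pairs (2,4), (4,5), (4,7) — 3 pairs.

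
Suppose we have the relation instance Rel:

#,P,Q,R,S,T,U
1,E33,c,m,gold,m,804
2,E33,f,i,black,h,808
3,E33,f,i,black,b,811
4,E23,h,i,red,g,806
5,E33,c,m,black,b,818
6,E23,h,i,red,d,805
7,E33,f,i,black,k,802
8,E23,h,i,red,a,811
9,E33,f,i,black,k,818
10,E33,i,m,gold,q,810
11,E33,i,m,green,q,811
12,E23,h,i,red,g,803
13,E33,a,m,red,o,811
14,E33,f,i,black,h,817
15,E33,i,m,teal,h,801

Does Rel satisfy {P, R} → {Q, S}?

No

(P=E33, R=m): rows 1, 5, 10, 11, 13, 15 → {Q,S} takes values {(c, gold), (c, black), (i, gold), (i, green), (a, red), (i, teal)} — violation
(P=E33, R=i): rows 2, 3, 7, 9, 14 → {Q,S} = (f, black), (f, black), (f, black), (f, black), (f, black) ✓
(P=E23, R=i): rows 4, 6, 8, 12 → {Q,S} = (h, red), (h, red), (h, red), (h, red) ✓
Two rows agree on {P, R} but differ on {Q, S}, so {P, R} → {Q, S} does not hold.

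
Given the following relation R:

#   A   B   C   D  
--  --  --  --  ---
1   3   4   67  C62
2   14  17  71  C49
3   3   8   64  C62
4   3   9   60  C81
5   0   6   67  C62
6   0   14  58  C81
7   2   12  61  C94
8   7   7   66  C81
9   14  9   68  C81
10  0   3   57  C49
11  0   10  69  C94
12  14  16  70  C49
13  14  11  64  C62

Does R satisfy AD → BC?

No

(A=3, D=C62): rows 1, 3 → {B,C} takes values {(4, 67), (8, 64)} — violation
(A=14, D=C49): rows 2, 12 → {B,C} takes values {(17, 71), (16, 70)} — violation
(A=3, D=C81): row 4 → {B,C} = (9, 60) ✓
(A=0, D=C62): row 5 → {B,C} = (6, 67) ✓
(A=0, D=C81): row 6 → {B,C} = (14, 58) ✓
(A=2, D=C94): row 7 → {B,C} = (12, 61) ✓
(A=7, D=C81): row 8 → {B,C} = (7, 66) ✓
(A=14, D=C81): row 9 → {B,C} = (9, 68) ✓
(A=0, D=C49): row 10 → {B,C} = (3, 57) ✓
(A=0, D=C94): row 11 → {B,C} = (10, 69) ✓
(A=14, D=C62): row 13 → {B,C} = (11, 64) ✓
Two rows agree on AD but differ on BC, so AD → BC does not hold.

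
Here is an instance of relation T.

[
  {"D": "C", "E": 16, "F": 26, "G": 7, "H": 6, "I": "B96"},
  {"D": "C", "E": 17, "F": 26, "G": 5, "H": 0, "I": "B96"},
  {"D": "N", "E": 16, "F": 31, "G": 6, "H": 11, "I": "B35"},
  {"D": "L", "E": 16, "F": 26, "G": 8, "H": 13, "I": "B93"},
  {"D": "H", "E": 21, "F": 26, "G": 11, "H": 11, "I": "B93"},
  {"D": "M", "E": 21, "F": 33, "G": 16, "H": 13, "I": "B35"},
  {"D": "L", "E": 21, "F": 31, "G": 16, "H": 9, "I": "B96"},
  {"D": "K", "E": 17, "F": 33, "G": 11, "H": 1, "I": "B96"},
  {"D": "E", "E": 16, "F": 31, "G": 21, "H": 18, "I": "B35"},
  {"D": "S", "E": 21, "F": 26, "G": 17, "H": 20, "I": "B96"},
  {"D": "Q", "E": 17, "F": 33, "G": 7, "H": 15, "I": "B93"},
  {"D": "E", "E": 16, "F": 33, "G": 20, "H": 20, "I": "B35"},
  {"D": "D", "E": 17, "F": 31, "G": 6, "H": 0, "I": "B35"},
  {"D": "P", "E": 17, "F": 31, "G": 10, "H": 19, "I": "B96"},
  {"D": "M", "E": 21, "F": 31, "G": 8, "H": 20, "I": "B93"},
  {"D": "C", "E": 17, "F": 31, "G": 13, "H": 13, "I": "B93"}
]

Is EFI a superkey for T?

Two distinct rows share (E=16, F=31, I=B35), so EFI does not determine every attribute — not a superkey.

No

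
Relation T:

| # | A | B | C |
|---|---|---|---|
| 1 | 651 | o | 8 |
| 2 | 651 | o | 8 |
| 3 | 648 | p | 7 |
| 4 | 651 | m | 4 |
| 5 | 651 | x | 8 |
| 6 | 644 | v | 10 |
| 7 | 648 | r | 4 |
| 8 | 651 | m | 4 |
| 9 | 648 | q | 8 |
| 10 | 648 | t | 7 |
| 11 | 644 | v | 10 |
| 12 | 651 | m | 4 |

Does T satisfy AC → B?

No

(A=651, C=8): rows 1, 2, 5 → B takes values {o, x} — violation
(A=648, C=7): rows 3, 10 → B takes values {p, t} — violation
(A=651, C=4): rows 4, 8, 12 → B = m, m, m ✓
(A=644, C=10): rows 6, 11 → B = v, v ✓
(A=648, C=4): row 7 → B = r ✓
(A=648, C=8): row 9 → B = q ✓
Two rows agree on AC but differ on B, so AC → B does not hold.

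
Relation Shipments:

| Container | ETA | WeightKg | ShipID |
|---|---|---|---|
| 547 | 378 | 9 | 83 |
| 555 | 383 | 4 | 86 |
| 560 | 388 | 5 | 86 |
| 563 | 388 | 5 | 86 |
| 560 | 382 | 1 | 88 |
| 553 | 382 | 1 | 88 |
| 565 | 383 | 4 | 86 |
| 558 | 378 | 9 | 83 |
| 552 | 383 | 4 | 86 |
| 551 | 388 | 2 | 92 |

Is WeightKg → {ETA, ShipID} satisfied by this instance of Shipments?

WeightKg=9: 2 rows → {ETA,ShipID} = (378, 83), (378, 83) ✓
WeightKg=4: 3 rows → {ETA,ShipID} = (383, 86), (383, 86), (383, 86) ✓
WeightKg=5: 2 rows → {ETA,ShipID} = (388, 86), (388, 86) ✓
WeightKg=1: 2 rows → {ETA,ShipID} = (382, 88), (382, 88) ✓
WeightKg=2: 1 row → {ETA,ShipID} = (388, 92) ✓
Every WeightKg value is associated with a single {ETA, ShipID} value, so WeightKg → {ETA, ShipID} holds.

Yes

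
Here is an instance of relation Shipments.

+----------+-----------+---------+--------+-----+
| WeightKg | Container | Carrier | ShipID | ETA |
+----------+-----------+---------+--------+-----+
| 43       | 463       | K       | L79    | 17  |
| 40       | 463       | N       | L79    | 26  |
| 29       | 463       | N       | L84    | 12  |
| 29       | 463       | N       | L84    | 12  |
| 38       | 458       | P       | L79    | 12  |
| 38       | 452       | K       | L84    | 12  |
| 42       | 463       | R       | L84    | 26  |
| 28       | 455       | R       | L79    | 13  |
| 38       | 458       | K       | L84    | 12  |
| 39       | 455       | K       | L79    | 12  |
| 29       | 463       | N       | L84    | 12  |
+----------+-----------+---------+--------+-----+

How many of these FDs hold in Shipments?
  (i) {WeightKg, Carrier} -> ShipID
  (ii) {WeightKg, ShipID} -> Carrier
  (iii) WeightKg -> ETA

(i) {WeightKg, Carrier} -> ShipID: every LHS value maps to a single RHS value — holds.
(ii) {WeightKg, ShipID} -> Carrier: every LHS value maps to a single RHS value — holds.
(iii) WeightKg -> ETA: every LHS value maps to a single RHS value — holds.
3 of the 3 dependencies hold.

3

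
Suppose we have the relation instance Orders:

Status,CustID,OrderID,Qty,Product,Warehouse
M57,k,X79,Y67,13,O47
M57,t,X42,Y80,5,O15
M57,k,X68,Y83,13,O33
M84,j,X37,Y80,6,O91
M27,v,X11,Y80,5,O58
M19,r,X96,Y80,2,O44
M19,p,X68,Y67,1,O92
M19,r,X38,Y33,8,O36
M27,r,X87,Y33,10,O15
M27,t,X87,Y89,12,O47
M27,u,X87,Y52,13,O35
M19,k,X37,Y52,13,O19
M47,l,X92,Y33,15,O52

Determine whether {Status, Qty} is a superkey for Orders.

Yes

All 13 rows have distinct {Status, Qty} values, so {Status, Qty} → (all attributes) holds and {Status, Qty} is a superkey.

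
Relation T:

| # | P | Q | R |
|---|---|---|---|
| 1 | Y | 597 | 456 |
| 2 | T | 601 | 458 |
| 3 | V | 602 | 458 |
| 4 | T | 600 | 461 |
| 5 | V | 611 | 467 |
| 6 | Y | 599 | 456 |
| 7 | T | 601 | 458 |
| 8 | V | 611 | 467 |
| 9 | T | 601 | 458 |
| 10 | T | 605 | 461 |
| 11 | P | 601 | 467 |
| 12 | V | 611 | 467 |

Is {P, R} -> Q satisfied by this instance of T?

(P=Y, R=456): rows 1, 6 → Q takes values {597, 599} — violation
(P=T, R=458): rows 2, 7, 9 → Q = 601, 601, 601 ✓
(P=V, R=458): row 3 → Q = 602 ✓
(P=T, R=461): rows 4, 10 → Q takes values {600, 605} — violation
(P=V, R=467): rows 5, 8, 12 → Q = 611, 611, 611 ✓
(P=P, R=467): row 11 → Q = 601 ✓
Two rows agree on {P, R} but differ on Q, so {P, R} -> Q does not hold.

No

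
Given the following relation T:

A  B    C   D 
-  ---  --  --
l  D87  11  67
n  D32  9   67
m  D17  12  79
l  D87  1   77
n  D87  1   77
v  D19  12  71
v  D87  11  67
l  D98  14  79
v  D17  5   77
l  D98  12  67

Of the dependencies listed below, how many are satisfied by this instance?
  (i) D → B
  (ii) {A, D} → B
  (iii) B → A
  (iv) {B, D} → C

1

(i) D → B: D=67: 4 rows → B takes values {D87, D32, D98} — violation; D=79: 2 rows → B takes values {D17, D98} — violation; D=77: 3 rows → B takes values {D87, D17} — violation — fails.
(ii) {A, D} → B: (A=l, D=67): 2 rows → B takes values {D87, D98} — violation — fails.
(iii) B → A: B=D87: 4 rows → A takes values {l, n, v} — violation; B=D17: 2 rows → A takes values {m, v} — violation — fails.
(iv) {B, D} → C: every LHS value maps to a single RHS value — holds.
1 of the 4 dependencies holds.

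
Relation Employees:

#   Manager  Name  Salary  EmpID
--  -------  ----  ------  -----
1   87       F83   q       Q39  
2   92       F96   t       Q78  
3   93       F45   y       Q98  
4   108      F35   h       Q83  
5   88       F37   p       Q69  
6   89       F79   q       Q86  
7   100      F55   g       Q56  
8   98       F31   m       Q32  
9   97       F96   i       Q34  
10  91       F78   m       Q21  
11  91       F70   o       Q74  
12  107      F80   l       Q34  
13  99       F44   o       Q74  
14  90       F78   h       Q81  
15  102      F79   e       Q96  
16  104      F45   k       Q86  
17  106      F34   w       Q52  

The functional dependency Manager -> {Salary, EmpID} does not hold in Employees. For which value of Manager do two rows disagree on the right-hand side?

91

Manager=87: row 1 → {Salary,EmpID} = (q, Q39) ✓
Manager=92: row 2 → {Salary,EmpID} = (t, Q78) ✓
Manager=93: row 3 → {Salary,EmpID} = (y, Q98) ✓
Manager=108: row 4 → {Salary,EmpID} = (h, Q83) ✓
Manager=88: row 5 → {Salary,EmpID} = (p, Q69) ✓
Manager=89: row 6 → {Salary,EmpID} = (q, Q86) ✓
Manager=100: row 7 → {Salary,EmpID} = (g, Q56) ✓
Manager=98: row 8 → {Salary,EmpID} = (m, Q32) ✓
Manager=97: row 9 → {Salary,EmpID} = (i, Q34) ✓
Manager=91: rows 10, 11 → {Salary,EmpID} takes values {(m, Q21), (o, Q74)} — violation
Manager=107: row 12 → {Salary,EmpID} = (l, Q34) ✓
Manager=99: row 13 → {Salary,EmpID} = (o, Q74) ✓
Manager=90: row 14 → {Salary,EmpID} = (h, Q81) ✓
Manager=102: row 15 → {Salary,EmpID} = (e, Q96) ✓
Manager=104: row 16 → {Salary,EmpID} = (k, Q86) ✓
Manager=106: row 17 → {Salary,EmpID} = (w, Q52) ✓
The only Manager value with inconsistent RHS is Manager=91.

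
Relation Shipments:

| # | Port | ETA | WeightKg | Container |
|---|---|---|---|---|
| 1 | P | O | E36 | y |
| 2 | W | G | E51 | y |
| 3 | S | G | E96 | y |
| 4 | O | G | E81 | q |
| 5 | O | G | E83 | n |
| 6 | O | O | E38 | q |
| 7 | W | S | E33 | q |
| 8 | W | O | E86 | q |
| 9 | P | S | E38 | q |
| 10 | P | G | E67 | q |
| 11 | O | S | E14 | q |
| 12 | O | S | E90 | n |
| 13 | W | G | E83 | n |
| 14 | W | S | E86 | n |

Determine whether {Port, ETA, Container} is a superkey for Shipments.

Yes

All 14 rows have distinct {Port, ETA, Container} values, so {Port, ETA, Container} → (all attributes) holds and {Port, ETA, Container} is a superkey.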